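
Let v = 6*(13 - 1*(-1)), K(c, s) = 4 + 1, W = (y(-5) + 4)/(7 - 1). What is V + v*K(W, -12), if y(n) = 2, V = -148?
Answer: 272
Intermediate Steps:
W = 1 (W = (2 + 4)/(7 - 1) = 6/6 = 6*(⅙) = 1)
K(c, s) = 5
v = 84 (v = 6*(13 + 1) = 6*14 = 84)
V + v*K(W, -12) = -148 + 84*5 = -148 + 420 = 272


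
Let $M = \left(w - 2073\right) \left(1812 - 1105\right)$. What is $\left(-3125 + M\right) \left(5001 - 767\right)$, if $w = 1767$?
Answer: $-929223278$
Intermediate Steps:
$M = -216342$ ($M = \left(1767 - 2073\right) \left(1812 - 1105\right) = \left(-306\right) 707 = -216342$)
$\left(-3125 + M\right) \left(5001 - 767\right) = \left(-3125 - 216342\right) \left(5001 - 767\right) = \left(-219467\right) 4234 = -929223278$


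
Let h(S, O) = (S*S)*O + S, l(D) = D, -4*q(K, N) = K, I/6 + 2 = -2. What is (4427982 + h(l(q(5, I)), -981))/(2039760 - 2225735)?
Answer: -70823167/2975600 ≈ -23.801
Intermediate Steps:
I = -24 (I = -12 + 6*(-2) = -12 - 12 = -24)
q(K, N) = -K/4
h(S, O) = S + O*S**2 (h(S, O) = S**2*O + S = O*S**2 + S = S + O*S**2)
(4427982 + h(l(q(5, I)), -981))/(2039760 - 2225735) = (4427982 + (-1/4*5)*(1 - (-981)*5/4))/(2039760 - 2225735) = (4427982 - 5*(1 - 981*(-5/4))/4)/(-185975) = (4427982 - 5*(1 + 4905/4)/4)*(-1/185975) = (4427982 - 5/4*4909/4)*(-1/185975) = (4427982 - 24545/16)*(-1/185975) = (70823167/16)*(-1/185975) = -70823167/2975600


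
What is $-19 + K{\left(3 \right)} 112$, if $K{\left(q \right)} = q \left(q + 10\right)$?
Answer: $4349$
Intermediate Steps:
$K{\left(q \right)} = q \left(10 + q\right)$
$-19 + K{\left(3 \right)} 112 = -19 + 3 \left(10 + 3\right) 112 = -19 + 3 \cdot 13 \cdot 112 = -19 + 39 \cdot 112 = -19 + 4368 = 4349$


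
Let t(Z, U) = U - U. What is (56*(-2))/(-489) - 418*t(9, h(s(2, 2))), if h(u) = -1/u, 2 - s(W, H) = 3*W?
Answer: 112/489 ≈ 0.22904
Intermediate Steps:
s(W, H) = 2 - 3*W
t(Z, U) = 0
(56*(-2))/(-489) - 418*t(9, h(s(2, 2))) = (56*(-2))/(-489) - 418*0 = -112*(-1/489) + 0 = 112/489 + 0 = 112/489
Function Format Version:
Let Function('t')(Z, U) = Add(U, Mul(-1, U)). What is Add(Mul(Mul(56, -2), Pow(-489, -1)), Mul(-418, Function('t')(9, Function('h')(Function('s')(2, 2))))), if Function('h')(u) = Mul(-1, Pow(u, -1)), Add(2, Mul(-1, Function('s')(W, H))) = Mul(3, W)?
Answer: Rational(112, 489) ≈ 0.22904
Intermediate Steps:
Function('s')(W, H) = Add(2, Mul(-3, W)) (Function('s')(W, H) = Add(2, Mul(-1, Mul(3, W))) = Add(2, Mul(-3, W)))
Function('t')(Z, U) = 0
Add(Mul(Mul(56, -2), Pow(-489, -1)), Mul(-418, Function('t')(9, Function('h')(Function('s')(2, 2))))) = Add(Mul(Mul(56, -2), Pow(-489, -1)), Mul(-418, 0)) = Add(Mul(-112, Rational(-1, 489)), 0) = Add(Rational(112, 489), 0) = Rational(112, 489)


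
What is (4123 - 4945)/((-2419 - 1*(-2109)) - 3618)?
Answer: 411/1964 ≈ 0.20927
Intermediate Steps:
(4123 - 4945)/((-2419 - 1*(-2109)) - 3618) = -822/((-2419 + 2109) - 3618) = -822/(-310 - 3618) = -822/(-3928) = -822*(-1/3928) = 411/1964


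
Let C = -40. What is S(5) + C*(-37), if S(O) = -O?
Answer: 1475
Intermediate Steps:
S(5) + C*(-37) = -1*5 - 40*(-37) = -5 + 1480 = 1475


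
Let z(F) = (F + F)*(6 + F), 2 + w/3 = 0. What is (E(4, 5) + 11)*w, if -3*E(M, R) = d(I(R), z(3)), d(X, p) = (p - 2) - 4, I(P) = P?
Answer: 30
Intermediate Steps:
w = -6 (w = -6 + 3*0 = -6 + 0 = -6)
z(F) = 2*F*(6 + F) (z(F) = (2*F)*(6 + F) = 2*F*(6 + F))
d(X, p) = -6 + p (d(X, p) = (-2 + p) - 4 = -6 + p)
E(M, R) = -16 (E(M, R) = -(-6 + 2*3*(6 + 3))/3 = -(-6 + 2*3*9)/3 = -(-6 + 54)/3 = -1/3*48 = -16)
(E(4, 5) + 11)*w = (-16 + 11)*(-6) = -5*(-6) = 30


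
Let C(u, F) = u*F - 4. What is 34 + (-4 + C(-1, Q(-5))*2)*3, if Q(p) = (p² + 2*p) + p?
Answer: -62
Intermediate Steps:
Q(p) = p² + 3*p
C(u, F) = -4 + F*u (C(u, F) = F*u - 4 = -4 + F*u)
34 + (-4 + C(-1, Q(-5))*2)*3 = 34 + (-4 + (-4 - 5*(3 - 5)*(-1))*2)*3 = 34 + (-4 + (-4 - 5*(-2)*(-1))*2)*3 = 34 + (-4 + (-4 + 10*(-1))*2)*3 = 34 + (-4 + (-4 - 10)*2)*3 = 34 + (-4 - 14*2)*3 = 34 + (-4 - 28)*3 = 34 - 32*3 = 34 - 96 = -62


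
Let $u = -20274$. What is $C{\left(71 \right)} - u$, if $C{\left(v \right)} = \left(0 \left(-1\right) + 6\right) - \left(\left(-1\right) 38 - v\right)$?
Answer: $20389$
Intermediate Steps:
$C{\left(v \right)} = 44 + v$ ($C{\left(v \right)} = \left(0 + 6\right) - \left(-38 - v\right) = 6 + \left(38 + v\right) = 44 + v$)
$C{\left(71 \right)} - u = \left(44 + 71\right) - -20274 = 115 + 20274 = 20389$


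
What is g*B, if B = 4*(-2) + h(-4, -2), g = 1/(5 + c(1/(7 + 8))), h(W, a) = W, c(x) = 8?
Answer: -12/13 ≈ -0.92308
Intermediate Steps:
g = 1/13 (g = 1/(5 + 8) = 1/13 ≈ 0.076923)
B = -12 (B = 4*(-2) - 4 = -8 - 4 = -12)
g*B = (1/13)*(-12) = -12/13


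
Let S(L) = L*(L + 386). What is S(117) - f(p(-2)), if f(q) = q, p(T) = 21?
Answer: 58830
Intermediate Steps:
S(L) = L*(386 + L)
S(117) - f(p(-2)) = 117*(386 + 117) - 1*21 = 117*503 - 21 = 58851 - 21 = 58830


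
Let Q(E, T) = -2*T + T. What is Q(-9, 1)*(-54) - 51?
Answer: 3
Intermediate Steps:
Q(E, T) = -T
Q(-9, 1)*(-54) - 51 = -1*1*(-54) - 51 = -1*(-54) - 51 = 54 - 51 = 3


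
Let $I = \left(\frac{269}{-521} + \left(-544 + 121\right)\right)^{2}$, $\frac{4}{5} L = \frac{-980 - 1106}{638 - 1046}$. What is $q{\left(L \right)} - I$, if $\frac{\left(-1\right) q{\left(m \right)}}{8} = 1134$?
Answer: $- \frac{51149817856}{271441} \approx -1.8844 \cdot 10^{5}$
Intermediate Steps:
$L = \frac{5215}{816}$ ($L = \frac{5 \frac{-980 - 1106}{638 - 1046}}{4} = \frac{5 \left(- \frac{2086}{-408}\right)}{4} = \frac{5 \left(\left(-2086\right) \left(- \frac{1}{408}\right)\right)}{4} = \frac{5}{4} \cdot \frac{1043}{204} = \frac{5215}{816} \approx 6.3909$)
$q{\left(m \right)} = -9072$ ($q{\left(m \right)} = \left(-8\right) 1134 = -9072$)
$I = \frac{48687305104}{271441}$ ($I = \left(269 \left(- \frac{1}{521}\right) - 423\right)^{2} = \left(- \frac{269}{521} - 423\right)^{2} = \left(- \frac{220652}{521}\right)^{2} = \frac{48687305104}{271441} \approx 1.7937 \cdot 10^{5}$)
$q{\left(L \right)} - I = -9072 - \frac{48687305104}{271441} = - \frac{51149817856}{271441}$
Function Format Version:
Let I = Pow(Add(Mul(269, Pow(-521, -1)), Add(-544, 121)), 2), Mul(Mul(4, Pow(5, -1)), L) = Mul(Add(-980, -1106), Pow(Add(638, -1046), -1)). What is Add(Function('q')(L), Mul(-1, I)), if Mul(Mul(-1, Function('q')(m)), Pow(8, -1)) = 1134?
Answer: Rational(-51149817856, 271441) ≈ -1.8844e+5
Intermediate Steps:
L = Rational(5215, 816) (L = Mul(Rational(5, 4), Mul(Add(-980, -1106), Pow(Add(638, -1046), -1))) = Mul(Rational(5, 4), Mul(-2086, Pow(-408, -1))) = Mul(Rational(5, 4), Mul(-2086, Rational(-1, 408))) = Mul(Rational(5, 4), Rational(1043, 204)) = Rational(5215, 816) ≈ 6.3909)
Function('q')(m) = -9072 (Function('q')(m) = Mul(-8, 1134) = -9072)
I = Rational(48687305104, 271441) (I = Pow(Add(Mul(269, Rational(-1, 521)), -423), 2) = Pow(Add(Rational(-269, 521), -423), 2) = Pow(Rational(-220652, 521), 2) = Rational(48687305104, 271441) ≈ 1.7937e+5)
Add(Function('q')(L), Mul(-1, I)) = Add(-9072, Mul(-1, Rational(48687305104, 271441))) = Add(-9072, Rational(-48687305104, 271441)) = Rational(-51149817856, 271441)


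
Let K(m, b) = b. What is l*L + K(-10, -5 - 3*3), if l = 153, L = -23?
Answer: -3533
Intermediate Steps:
l*L + K(-10, -5 - 3*3) = 153*(-23) + (-5 - 3*3) = -3519 + (-5 - 9) = -3519 - 14 = -3533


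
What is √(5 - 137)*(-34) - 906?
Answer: -906 - 68*I*√33 ≈ -906.0 - 390.63*I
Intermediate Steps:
√(5 - 137)*(-34) - 906 = √(-132)*(-34) - 906 = (2*I*√33)*(-34) - 906 = -68*I*√33 - 906 = -906 - 68*I*√33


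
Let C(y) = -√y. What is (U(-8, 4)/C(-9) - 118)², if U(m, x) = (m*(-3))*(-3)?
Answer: 13348 + 5664*I ≈ 13348.0 + 5664.0*I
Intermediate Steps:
U(m, x) = 9*m (U(m, x) = -3*m*(-3) = 9*m)
(U(-8, 4)/C(-9) - 118)² = ((9*(-8))/((-√(-9))) - 118)² = (-72*I/3 - 118)² = (-24*I - 118)² = (-118 - 24*I)²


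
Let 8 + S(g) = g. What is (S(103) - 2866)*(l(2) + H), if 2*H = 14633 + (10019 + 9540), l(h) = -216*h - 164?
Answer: -45721500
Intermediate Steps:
l(h) = -164 - 216*h
H = 17096 (H = (14633 + (10019 + 9540))/2 = (14633 + 19559)/2 = (½)*34192 = 17096)
S(g) = -8 + g
(S(103) - 2866)*(l(2) + H) = ((-8 + 103) - 2866)*((-164 - 216*2) + 17096) = (95 - 2866)*((-164 - 432) + 17096) = -2771*(-596 + 17096) = -2771*16500 = -45721500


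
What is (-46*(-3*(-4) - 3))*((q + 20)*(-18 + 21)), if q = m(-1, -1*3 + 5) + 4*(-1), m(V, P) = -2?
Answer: -17388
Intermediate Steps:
q = -6 (q = -2 + 4*(-1) = -2 - 4 = -6)
(-46*(-3*(-4) - 3))*((q + 20)*(-18 + 21)) = (-46*(-3*(-4) - 3))*((-6 + 20)*(-18 + 21)) = (-46*(12 - 3))*(14*3) = -46*9*42 = -414*42 = -17388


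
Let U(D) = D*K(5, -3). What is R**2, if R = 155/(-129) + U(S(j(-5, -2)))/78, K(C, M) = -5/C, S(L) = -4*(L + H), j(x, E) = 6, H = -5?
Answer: 413449/312481 ≈ 1.3231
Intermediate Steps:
S(L) = 20 - 4*L (S(L) = -4*(L - 5) = -4*(-5 + L) = 20 - 4*L)
U(D) = -D (U(D) = D*(-5/5) = D*(-5*1/5) = D*(-1) = -D)
R = -643/559 (R = 155/(-129) - (20 - 4*6)/78 = 155*(-1/129) - (20 - 24)*(1/78) = -155/129 - 1*(-4)*(1/78) = -155/129 + 4*(1/78) = -155/129 + 2/39 = -643/559 ≈ -1.1503)
R**2 = (-643/559)**2 = 413449/312481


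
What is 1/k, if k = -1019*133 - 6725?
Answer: -1/142252 ≈ -7.0298e-6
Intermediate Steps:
k = -142252 (k = -135527 - 6725 = -142252)
1/k = 1/(-142252) = -1/142252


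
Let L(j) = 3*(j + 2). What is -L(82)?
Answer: -252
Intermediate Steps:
L(j) = 6 + 3*j (L(j) = 3*(2 + j) = 6 + 3*j)
-L(82) = -(6 + 3*82) = -(6 + 246) = -1*252 = -252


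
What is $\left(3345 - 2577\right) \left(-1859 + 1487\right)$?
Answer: $-285696$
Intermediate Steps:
$\left(3345 - 2577\right) \left(-1859 + 1487\right) = 768 \left(-372\right) = -285696$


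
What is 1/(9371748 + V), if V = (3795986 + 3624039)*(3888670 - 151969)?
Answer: 1/27726424209273 ≈ 3.6067e-14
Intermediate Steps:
V = 27726414837525 (V = 7420025*3736701 = 27726414837525)
1/(9371748 + V) = 1/(9371748 + 27726414837525) = 1/27726424209273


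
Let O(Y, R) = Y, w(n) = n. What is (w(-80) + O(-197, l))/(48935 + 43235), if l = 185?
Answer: -277/92170 ≈ -0.0030053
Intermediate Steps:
(w(-80) + O(-197, l))/(48935 + 43235) = (-80 - 197)/(48935 + 43235) = -277/92170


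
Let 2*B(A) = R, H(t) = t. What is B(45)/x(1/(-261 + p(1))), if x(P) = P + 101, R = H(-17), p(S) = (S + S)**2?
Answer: -4369/51912 ≈ -0.084162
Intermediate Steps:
p(S) = 4*S**2 (p(S) = (2*S)**2 = 4*S**2)
R = -17
B(A) = -17/2 (B(A) = (1/2)*(-17) = -17/2)
x(P) = 101 + P
B(45)/x(1/(-261 + p(1))) = -17/(2*(101 + 1/(-261 + 4*1**2))) = -17/(2*(101 + 1/(-261 + 4*1))) = -17/(2*(101 + 1/(-261 + 4))) = -17/(2*(101 + 1/(-257))) = -17/(2*(101 - 1/257)) = -17/(2*25956/257) = -17/2*257/25956 = -4369/51912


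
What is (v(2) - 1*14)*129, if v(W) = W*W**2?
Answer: -774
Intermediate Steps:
v(W) = W**3
(v(2) - 1*14)*129 = (2**3 - 1*14)*129 = (8 - 14)*129 = -6*129 = -774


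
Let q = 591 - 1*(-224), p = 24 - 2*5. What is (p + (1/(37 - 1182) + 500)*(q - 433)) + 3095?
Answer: 222254423/1145 ≈ 1.9411e+5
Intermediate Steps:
p = 14 (p = 24 - 10 = 14)
q = 815 (q = 591 + 224 = 815)
(p + (1/(37 - 1182) + 500)*(q - 433)) + 3095 = (14 + (1/(37 - 1182) + 500)*(815 - 433)) + 3095 = (14 + (1/(-1145) + 500)*382) + 3095 = (14 + (-1/1145 + 500)*382) + 3095 = (14 + (572499/1145)*382) + 3095 = (14 + 218694618/1145) + 3095 = 218710648/1145 + 3095 = 222254423/1145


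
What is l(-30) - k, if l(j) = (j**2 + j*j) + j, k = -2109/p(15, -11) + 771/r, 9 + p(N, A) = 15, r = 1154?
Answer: 1223720/577 ≈ 2120.8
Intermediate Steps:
p(N, A) = 6 (p(N, A) = -9 + 15 = 6)
k = -202430/577 (k = -2109/6 + 771/1154 = -2109*1/6 + 771*(1/1154) = -703/2 + 771/1154 = -202430/577 ≈ -350.83)
l(j) = j + 2*j**2 (l(j) = (j**2 + j**2) + j = 2*j**2 + j = j + 2*j**2)
l(-30) - k = -30*(1 + 2*(-30)) - 1*(-202430/577) = -30*(1 - 60) + 202430/577 = -30*(-59) + 202430/577 = 1770 + 202430/577 = 1223720/577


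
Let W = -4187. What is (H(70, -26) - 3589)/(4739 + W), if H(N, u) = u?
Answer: -1205/184 ≈ -6.5489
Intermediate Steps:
(H(70, -26) - 3589)/(4739 + W) = (-26 - 3589)/(4739 - 4187) = -3615/552 = -3615*1/552 = -1205/184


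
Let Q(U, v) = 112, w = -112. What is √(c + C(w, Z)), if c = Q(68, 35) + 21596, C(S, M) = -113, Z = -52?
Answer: √21595 ≈ 146.95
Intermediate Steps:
c = 21708 (c = 112 + 21596 = 21708)
√(c + C(w, Z)) = √(21708 - 113) = √21595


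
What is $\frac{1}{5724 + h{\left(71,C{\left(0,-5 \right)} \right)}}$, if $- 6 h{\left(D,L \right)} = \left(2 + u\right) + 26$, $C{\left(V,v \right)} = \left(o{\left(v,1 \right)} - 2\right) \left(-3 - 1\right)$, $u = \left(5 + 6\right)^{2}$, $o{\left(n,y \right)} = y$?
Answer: $\frac{6}{34195} \approx 0.00017546$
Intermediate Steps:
$u = 121$ ($u = 11^{2} = 121$)
$C{\left(V,v \right)} = 4$ ($C{\left(V,v \right)} = \left(1 - 2\right) \left(-3 - 1\right) = \left(-1\right) \left(-4\right) = 4$)
$h{\left(D,L \right)} = - \frac{149}{6}$ ($h{\left(D,L \right)} = - \frac{\left(2 + 121\right) + 26}{6} = - \frac{123 + 26}{6} = \left(- \frac{1}{6}\right) 149 = - \frac{149}{6}$)
$\frac{1}{5724 + h{\left(71,C{\left(0,-5 \right)} \right)}} = \frac{1}{5724 - \frac{149}{6}} = \frac{1}{\frac{34195}{6}} = \frac{6}{34195}$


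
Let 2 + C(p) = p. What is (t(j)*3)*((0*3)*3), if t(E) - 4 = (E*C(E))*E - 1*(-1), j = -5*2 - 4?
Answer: 0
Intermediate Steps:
C(p) = -2 + p
j = -14 (j = -10 - 4 = -14)
t(E) = 5 + E²*(-2 + E) (t(E) = 4 + ((E*(-2 + E))*E - 1*(-1)) = 4 + (E²*(-2 + E) + 1) = 4 + (1 + E²*(-2 + E)) = 5 + E²*(-2 + E))
(t(j)*3)*((0*3)*3) = ((5 + (-14)²*(-2 - 14))*3)*((0*3)*3) = ((5 + 196*(-16))*3)*(0*3) = ((5 - 3136)*3)*0 = -3131*3*0 = -9393*0 = 0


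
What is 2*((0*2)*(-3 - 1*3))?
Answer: 0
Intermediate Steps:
2*((0*2)*(-3 - 1*3)) = 2*(0*(-3 - 3)) = 2*(0*(-6)) = 2*0 = 0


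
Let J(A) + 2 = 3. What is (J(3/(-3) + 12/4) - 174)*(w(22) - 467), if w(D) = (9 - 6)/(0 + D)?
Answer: 1776883/22 ≈ 80767.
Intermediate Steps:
J(A) = 1 (J(A) = -2 + 3 = 1)
w(D) = 3/D
(J(3/(-3) + 12/4) - 174)*(w(22) - 467) = (1 - 174)*(3/22 - 467) = -173*(3*(1/22) - 467) = -173*(3/22 - 467) = -173*(-10271/22) = 1776883/22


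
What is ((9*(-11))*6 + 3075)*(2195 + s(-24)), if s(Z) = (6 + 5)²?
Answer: 5745996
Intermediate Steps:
s(Z) = 121 (s(Z) = 11² = 121)
((9*(-11))*6 + 3075)*(2195 + s(-24)) = ((9*(-11))*6 + 3075)*(2195 + 121) = (-99*6 + 3075)*2316 = (-594 + 3075)*2316 = 2481*2316 = 5745996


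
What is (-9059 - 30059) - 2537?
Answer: -41655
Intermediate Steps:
(-9059 - 30059) - 2537 = -39118 - 2537 = -41655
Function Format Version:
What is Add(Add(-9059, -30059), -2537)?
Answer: -41655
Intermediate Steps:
Add(Add(-9059, -30059), -2537) = Add(-39118, -2537) = -41655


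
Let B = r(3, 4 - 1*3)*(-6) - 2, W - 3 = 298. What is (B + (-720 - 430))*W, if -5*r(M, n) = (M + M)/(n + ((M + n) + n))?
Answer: -1731954/5 ≈ -3.4639e+5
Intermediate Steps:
W = 301 (W = 3 + 298 = 301)
r(M, n) = -2*M/(5*(M + 3*n)) (r(M, n) = -(M + M)/(5*(n + ((M + n) + n))) = -2*M/(5*(n + (M + 2*n))) = -2*M/(5*(M + 3*n)))
B = -4/5 (B = -2*3/(5*3 + 15*(4 - 1*3))*(-6) - 2 = -2*3/(15 + 15*(4 - 3))*(-6) - 2 = -2*3/(15 + 15*1)*(-6) - 2 = -2*3/(15 + 15)*(-6) - 2 = -2*3/30*(-6) - 2 = -2*3*1/30*(-6) - 2 = -1/5*(-6) - 2 = 6/5 - 2 = -4/5 ≈ -0.80000)
(B + (-720 - 430))*W = (-4/5 + (-720 - 430))*301 = (-4/5 - 1150)*301 = -5754/5*301 = -1731954/5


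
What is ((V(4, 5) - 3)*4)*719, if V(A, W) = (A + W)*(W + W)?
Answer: 250212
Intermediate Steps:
V(A, W) = 2*W*(A + W) (V(A, W) = (A + W)*(2*W) = 2*W*(A + W))
((V(4, 5) - 3)*4)*719 = ((2*5*(4 + 5) - 3)*4)*719 = ((2*5*9 - 3)*4)*719 = ((90 - 3)*4)*719 = (87*4)*719 = 348*719 = 250212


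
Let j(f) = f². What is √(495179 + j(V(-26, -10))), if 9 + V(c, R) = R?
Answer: 6*√13765 ≈ 703.95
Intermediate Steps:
V(c, R) = -9 + R
√(495179 + j(V(-26, -10))) = √(495179 + (-9 - 10)²) = √(495179 + (-19)²) = √(495179 + 361) = √495540 = 6*√13765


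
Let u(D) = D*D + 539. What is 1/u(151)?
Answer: 1/23340 ≈ 4.2845e-5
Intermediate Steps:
u(D) = 539 + D² (u(D) = D² + 539 = 539 + D²)
1/u(151) = 1/(539 + 151²) = 1/(539 + 22801) = 1/23340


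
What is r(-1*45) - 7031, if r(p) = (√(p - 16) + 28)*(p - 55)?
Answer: -9831 - 100*I*√61 ≈ -9831.0 - 781.03*I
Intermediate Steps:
r(p) = (-55 + p)*(28 + √(-16 + p)) (r(p) = (√(-16 + p) + 28)*(-55 + p) = (28 + √(-16 + p))*(-55 + p) = (-55 + p)*(28 + √(-16 + p)))
r(-1*45) - 7031 = (-1540 - 55*√(-16 - 1*45) + 28*(-1*45) + (-1*45)*√(-16 - 1*45)) - 7031 = (-1540 - 55*√(-16 - 45) + 28*(-45) - 45*√(-16 - 45)) - 7031 = (-1540 - 55*I*√61 - 1260 - 45*I*√61) - 7031 = (-2800 - 100*I*√61) - 7031 = -9831 - 100*I*√61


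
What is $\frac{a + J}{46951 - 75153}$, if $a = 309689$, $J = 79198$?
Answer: $- \frac{388887}{28202} \approx -13.789$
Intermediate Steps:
$\frac{a + J}{46951 - 75153} = \frac{309689 + 79198}{46951 - 75153} = \frac{388887}{-28202} = 388887 \left(- \frac{1}{28202}\right) = - \frac{388887}{28202}$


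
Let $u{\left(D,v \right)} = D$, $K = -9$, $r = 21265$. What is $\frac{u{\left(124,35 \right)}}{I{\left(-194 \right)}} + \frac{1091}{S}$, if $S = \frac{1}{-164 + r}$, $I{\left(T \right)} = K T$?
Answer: $\frac{20097499805}{873} \approx 2.3021 \cdot 10^{7}$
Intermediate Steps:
$I{\left(T \right)} = - 9 T$
$S = \frac{1}{21101}$ ($S = \frac{1}{-164 + 21265} = \frac{1}{21101} \approx 4.7391 \cdot 10^{-5}$)
$\frac{u{\left(124,35 \right)}}{I{\left(-194 \right)}} + \frac{1091}{S} = \frac{124}{\left(-9\right) \left(-194\right)} + 1091 \frac{1}{\frac{1}{21101}} = \frac{124}{1746} + 1091 \cdot 21101 = 124 \cdot \frac{1}{1746} + 23021191 = \frac{62}{873} + 23021191 = \frac{20097499805}{873}$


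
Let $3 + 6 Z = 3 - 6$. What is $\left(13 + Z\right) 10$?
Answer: $120$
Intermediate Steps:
$Z = -1$ ($Z = - \frac{1}{2} + \frac{3 - 6}{6} = - \frac{1}{2} + \frac{1}{6} \left(-3\right) = - \frac{1}{2} - \frac{1}{2} = -1$)
$\left(13 + Z\right) 10 = \left(13 - 1\right) 10 = 12 \cdot 10 = 120$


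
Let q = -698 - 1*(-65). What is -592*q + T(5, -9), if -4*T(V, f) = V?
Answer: 1498939/4 ≈ 3.7474e+5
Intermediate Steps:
q = -633 (q = -698 + 65 = -633)
T(V, f) = -V/4
-592*q + T(5, -9) = -592*(-633) - ¼*5 = 374736 - 5/4 = 1498939/4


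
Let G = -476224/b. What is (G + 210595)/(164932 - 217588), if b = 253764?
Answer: -1908605477/477221328 ≈ -3.9994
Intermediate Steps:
G = -17008/9063 (G = -476224/253764 = -476224*1/253764 = -17008/9063 ≈ -1.8766)
(G + 210595)/(164932 - 217588) = (-17008/9063 + 210595)/(164932 - 217588) = (1908605477/9063)/(-52656) = (1908605477/9063)*(-1/52656) = -1908605477/477221328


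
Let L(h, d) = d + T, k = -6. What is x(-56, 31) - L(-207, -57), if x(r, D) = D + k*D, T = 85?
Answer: -183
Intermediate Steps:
L(h, d) = 85 + d (L(h, d) = d + 85 = 85 + d)
x(r, D) = -5*D (x(r, D) = D - 6*D = -5*D)
x(-56, 31) - L(-207, -57) = -5*31 - (85 - 57) = -155 - 1*28 = -155 - 28 = -183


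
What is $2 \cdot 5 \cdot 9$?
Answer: $90$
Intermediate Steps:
$2 \cdot 5 \cdot 9 = 10 \cdot 9 = 90$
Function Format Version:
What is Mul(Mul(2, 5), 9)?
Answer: 90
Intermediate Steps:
Mul(Mul(2, 5), 9) = Mul(10, 9) = 90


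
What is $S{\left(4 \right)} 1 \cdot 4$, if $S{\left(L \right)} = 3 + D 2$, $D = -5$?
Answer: $-28$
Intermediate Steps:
$S{\left(L \right)} = -7$ ($S{\left(L \right)} = 3 - 10 = -7$)
$S{\left(4 \right)} 1 \cdot 4 = \left(-7\right) 1 \cdot 4 = \left(-7\right) 4 = -28$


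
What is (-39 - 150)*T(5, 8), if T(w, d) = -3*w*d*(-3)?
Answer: -68040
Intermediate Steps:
T(w, d) = 9*d*w (T(w, d) = -3*d*w*(-3) = 9*d*w)
(-39 - 150)*T(5, 8) = (-39 - 150)*(9*8*5) = -189*360 = -68040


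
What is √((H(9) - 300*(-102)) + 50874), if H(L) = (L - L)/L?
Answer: √81474 ≈ 285.44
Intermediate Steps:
H(L) = 0 (H(L) = 0/L = 0)
√((H(9) - 300*(-102)) + 50874) = √((0 - 300*(-102)) + 50874) = √((0 + 30600) + 50874) = √(30600 + 50874) = √81474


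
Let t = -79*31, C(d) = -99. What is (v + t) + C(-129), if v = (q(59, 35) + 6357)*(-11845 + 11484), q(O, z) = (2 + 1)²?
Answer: -2300674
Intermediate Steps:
q(O, z) = 9 (q(O, z) = 3² = 9)
t = -2449
v = -2298126 (v = (9 + 6357)*(-11845 + 11484) = 6366*(-361) = -2298126)
(v + t) + C(-129) = (-2298126 - 2449) - 99 = -2300575 - 99 = -2300674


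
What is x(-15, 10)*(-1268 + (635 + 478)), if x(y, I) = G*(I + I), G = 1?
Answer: -3100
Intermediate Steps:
x(y, I) = 2*I (x(y, I) = 1*(I + I) = 1*(2*I) = 2*I)
x(-15, 10)*(-1268 + (635 + 478)) = (2*10)*(-1268 + (635 + 478)) = 20*(-1268 + 1113) = 20*(-155) = -3100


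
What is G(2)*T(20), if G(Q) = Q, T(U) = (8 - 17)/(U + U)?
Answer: -9/20 ≈ -0.45000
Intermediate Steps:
T(U) = -9/(2*U) (T(U) = -9*1/(2*U) = -9/(2*U))
G(2)*T(20) = 2*(-9/2/20) = 2*(-9/2*1/20) = 2*(-9/40) = -9/20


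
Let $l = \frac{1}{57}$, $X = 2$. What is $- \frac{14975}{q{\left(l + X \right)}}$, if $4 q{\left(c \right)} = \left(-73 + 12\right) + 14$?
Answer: $\frac{59900}{47} \approx 1274.5$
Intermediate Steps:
$l = \frac{1}{57} \approx 0.017544$
$q{\left(c \right)} = - \frac{47}{4}$ ($q{\left(c \right)} = \frac{\left(-73 + 12\right) + 14}{4} = \frac{-61 + 14}{4} = \frac{1}{4} \left(-47\right) = - \frac{47}{4}$)
$- \frac{14975}{q{\left(l + X \right)}} = - \frac{14975}{- \frac{47}{4}} = \left(-14975\right) \left(- \frac{4}{47}\right) = \frac{59900}{47}$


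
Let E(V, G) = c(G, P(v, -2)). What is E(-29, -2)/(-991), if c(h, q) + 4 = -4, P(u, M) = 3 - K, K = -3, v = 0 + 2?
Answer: 8/991 ≈ 0.0080727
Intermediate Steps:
v = 2
P(u, M) = 6 (P(u, M) = 3 - 1*(-3) = 3 + 3 = 6)
c(h, q) = -8 (c(h, q) = -4 - 4 = -8)
E(V, G) = -8
E(-29, -2)/(-991) = -8/(-991) = -8*(-1/991) = 8/991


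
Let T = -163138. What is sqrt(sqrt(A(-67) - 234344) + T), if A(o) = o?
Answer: sqrt(-163138 + I*sqrt(234411)) ≈ 0.5994 + 403.9*I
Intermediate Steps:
sqrt(sqrt(A(-67) - 234344) + T) = sqrt(sqrt(-67 - 234344) - 163138) = sqrt(sqrt(-234411) - 163138) = sqrt(I*sqrt(234411) - 163138) = sqrt(-163138 + I*sqrt(234411))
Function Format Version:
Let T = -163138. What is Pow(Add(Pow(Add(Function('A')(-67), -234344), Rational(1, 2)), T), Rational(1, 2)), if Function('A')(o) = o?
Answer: Pow(Add(-163138, Mul(I, Pow(234411, Rational(1, 2)))), Rational(1, 2)) ≈ Add(0.5994, Mul(403.90, I))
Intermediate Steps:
Pow(Add(Pow(Add(Function('A')(-67), -234344), Rational(1, 2)), T), Rational(1, 2)) = Pow(Add(Pow(Add(-67, -234344), Rational(1, 2)), -163138), Rational(1, 2)) = Pow(Add(Pow(-234411, Rational(1, 2)), -163138), Rational(1, 2)) = Pow(Add(Mul(I, Pow(234411, Rational(1, 2))), -163138), Rational(1, 2)) = Pow(Add(-163138, Mul(I, Pow(234411, Rational(1, 2)))), Rational(1, 2))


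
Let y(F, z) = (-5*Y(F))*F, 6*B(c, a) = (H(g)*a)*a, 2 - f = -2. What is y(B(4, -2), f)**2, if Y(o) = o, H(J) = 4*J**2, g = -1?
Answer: 102400/81 ≈ 1264.2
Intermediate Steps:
f = 4 (f = 2 - 1*(-2) = 2 + 2 = 4)
B(c, a) = 2*a**2/3 (B(c, a) = (((4*(-1)**2)*a)*a)/6 = (((4*1)*a)*a)/6 = ((4*a)*a)/6 = (4*a**2)/6 = 2*a**2/3)
y(F, z) = -5*F**2 (y(F, z) = (-5*F)*F = -5*F**2)
y(B(4, -2), f)**2 = (-5*((2/3)*(-2)**2)**2)**2 = (-5*((2/3)*4)**2)**2 = (-5*(8/3)**2)**2 = (-5*64/9)**2 = (-320/9)**2 = 102400/81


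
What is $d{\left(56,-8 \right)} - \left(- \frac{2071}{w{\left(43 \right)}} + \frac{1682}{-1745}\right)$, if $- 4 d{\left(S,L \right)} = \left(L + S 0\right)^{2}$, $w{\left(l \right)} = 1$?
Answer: $\frac{3587657}{1745} \approx 2056.0$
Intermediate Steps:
$d{\left(S,L \right)} = - \frac{L^{2}}{4}$ ($d{\left(S,L \right)} = - \frac{\left(L + S 0\right)^{2}}{4} = - \frac{\left(L + 0\right)^{2}}{4} = - \frac{L^{2}}{4}$)
$d{\left(56,-8 \right)} - \left(- \frac{2071}{w{\left(43 \right)}} + \frac{1682}{-1745}\right) = - \frac{\left(-8\right)^{2}}{4} - \left(- \frac{2071}{1} + \frac{1682}{-1745}\right) = \left(- \frac{1}{4}\right) 64 - \left(\left(-2071\right) 1 + 1682 \left(- \frac{1}{1745}\right)\right) = -16 - \left(-2071 - \frac{1682}{1745}\right) = -16 - - \frac{3615577}{1745} = -16 + \frac{3615577}{1745} = \frac{3587657}{1745}$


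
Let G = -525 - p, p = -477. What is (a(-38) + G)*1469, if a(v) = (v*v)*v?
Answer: -80677480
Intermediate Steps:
G = -48 (G = -525 - 1*(-477) = -525 + 477 = -48)
a(v) = v³ (a(v) = v²*v = v³)
(a(-38) + G)*1469 = ((-38)³ - 48)*1469 = (-54872 - 48)*1469 = -54920*1469 = -80677480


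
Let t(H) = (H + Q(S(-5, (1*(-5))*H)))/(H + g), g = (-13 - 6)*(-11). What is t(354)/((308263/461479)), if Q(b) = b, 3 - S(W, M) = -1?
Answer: 165209482/173552069 ≈ 0.95193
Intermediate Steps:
S(W, M) = 4 (S(W, M) = 3 - 1*(-1) = 3 + 1 = 4)
g = 209 (g = -19*(-11) = 209)
t(H) = (4 + H)/(209 + H) (t(H) = (H + 4)/(H + 209) = (4 + H)/(209 + H))
t(354)/((308263/461479)) = ((4 + 354)/(209 + 354))/((308263/461479)) = (358/563)/((308263*(1/461479))) = ((1/563)*358)/(308263/461479) = (358/563)*(461479/308263) = 165209482/173552069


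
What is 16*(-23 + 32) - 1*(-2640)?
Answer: 2784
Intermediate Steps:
16*(-23 + 32) - 1*(-2640) = 16*9 + 2640 = 144 + 2640 = 2784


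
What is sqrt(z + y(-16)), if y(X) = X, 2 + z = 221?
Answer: sqrt(203) ≈ 14.248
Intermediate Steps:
z = 219 (z = -2 + 221 = 219)
sqrt(z + y(-16)) = sqrt(219 - 16) = sqrt(203)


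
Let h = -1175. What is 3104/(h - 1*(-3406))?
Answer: 32/23 ≈ 1.3913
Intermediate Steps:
3104/(h - 1*(-3406)) = 3104/(-1175 - 1*(-3406)) = 3104/(-1175 + 3406) = 3104/2231 = 3104*(1/2231) = 32/23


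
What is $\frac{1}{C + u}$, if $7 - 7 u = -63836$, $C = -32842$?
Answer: $- \frac{7}{166051} \approx -4.2156 \cdot 10^{-5}$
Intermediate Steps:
$u = \frac{63843}{7}$ ($u = 1 - - \frac{63836}{7} = 1 + \frac{63836}{7} = \frac{63843}{7} \approx 9120.4$)
$\frac{1}{C + u} = \frac{1}{-32842 + \frac{63843}{7}} = \frac{1}{- \frac{166051}{7}} = - \frac{7}{166051}$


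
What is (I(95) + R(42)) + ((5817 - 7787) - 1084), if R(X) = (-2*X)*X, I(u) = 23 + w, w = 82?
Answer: -6477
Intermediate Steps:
I(u) = 105 (I(u) = 23 + 82 = 105)
R(X) = -2*X**2
(I(95) + R(42)) + ((5817 - 7787) - 1084) = (105 - 2*42**2) + ((5817 - 7787) - 1084) = (105 - 2*1764) + (-1970 - 1084) = (105 - 3528) - 3054 = -3423 - 3054 = -6477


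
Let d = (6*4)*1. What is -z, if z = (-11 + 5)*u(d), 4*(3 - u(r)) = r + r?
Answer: -54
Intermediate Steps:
d = 24 (d = 24*1 = 24)
u(r) = 3 - r/2 (u(r) = 3 - (r + r)/4 = 3 - r/2)
z = 54 (z = (-11 + 5)*(3 - ½*24) = -6*(3 - 12) = -6*(-9) = 54)
-z = -1*54 = -54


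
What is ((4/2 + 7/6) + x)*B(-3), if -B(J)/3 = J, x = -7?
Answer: -69/2 ≈ -34.500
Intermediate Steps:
B(J) = -3*J
((4/2 + 7/6) + x)*B(-3) = ((4/2 + 7/6) - 7)*(-3*(-3)) = ((4*(1/2) + 7*(1/6)) - 7)*9 = ((2 + 7/6) - 7)*9 = (19/6 - 7)*9 = -23/6*9 = -69/2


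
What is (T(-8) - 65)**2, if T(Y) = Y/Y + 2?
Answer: 3844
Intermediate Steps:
T(Y) = 3 (T(Y) = 1 + 2 = 3)
(T(-8) - 65)**2 = (3 - 65)**2 = (-62)**2 = 3844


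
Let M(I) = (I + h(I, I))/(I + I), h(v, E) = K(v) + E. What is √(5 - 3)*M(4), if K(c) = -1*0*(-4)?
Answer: √2 ≈ 1.4142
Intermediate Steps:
K(c) = 0 (K(c) = 0*(-4) = 0)
h(v, E) = E (h(v, E) = 0 + E = E)
M(I) = 1 (M(I) = (I + I)/(I + I) = (2*I)/((2*I)) = (2*I)*(1/(2*I)) = 1)
√(5 - 3)*M(4) = √(5 - 3)*1 = √2*1 = √2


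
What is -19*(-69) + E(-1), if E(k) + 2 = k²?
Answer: 1310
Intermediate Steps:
E(k) = -2 + k²
-19*(-69) + E(-1) = -19*(-69) + (-2 + (-1)²) = 1311 + (-2 + 1) = 1311 - 1 = 1310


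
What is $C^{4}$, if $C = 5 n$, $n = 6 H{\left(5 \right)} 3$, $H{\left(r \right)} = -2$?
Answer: $1049760000$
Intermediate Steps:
$n = -36$ ($n = 6 \left(-2\right) 3 = \left(-12\right) 3 = -36$)
$C = -180$ ($C = 5 \left(-36\right) = -180$)
$C^{4} = \left(-180\right)^{4} = 1049760000$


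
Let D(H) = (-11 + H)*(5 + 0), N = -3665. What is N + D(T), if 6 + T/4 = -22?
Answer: -4280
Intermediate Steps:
T = -112 (T = -24 + 4*(-22) = -24 - 88 = -112)
D(H) = -55 + 5*H (D(H) = (-11 + H)*5 = -55 + 5*H)
N + D(T) = -3665 + (-55 + 5*(-112)) = -3665 + (-55 - 560) = -3665 - 615 = -4280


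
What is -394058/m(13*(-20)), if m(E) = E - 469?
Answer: 394058/729 ≈ 540.55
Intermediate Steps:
m(E) = -469 + E
-394058/m(13*(-20)) = -394058/(-469 + 13*(-20)) = -394058/(-469 - 260) = -394058/(-729) = -394058*(-1/729) = 394058/729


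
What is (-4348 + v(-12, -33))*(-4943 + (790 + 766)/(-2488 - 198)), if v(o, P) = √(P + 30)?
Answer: 28867358996/1343 - 6639227*I*√3/1343 ≈ 2.1495e+7 - 8562.5*I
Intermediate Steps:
v(o, P) = √(30 + P)
(-4348 + v(-12, -33))*(-4943 + (790 + 766)/(-2488 - 198)) = (-4348 + √(30 - 33))*(-4943 + (790 + 766)/(-2488 - 198)) = (-4348 + √(-3))*(-4943 + 1556/(-2686)) = (-4348 + I*√3)*(-4943 + 1556*(-1/2686)) = (-4348 + I*√3)*(-4943 - 778/1343) = (-4348 + I*√3)*(-6639227/1343) = 28867358996/1343 - 6639227*I*√3/1343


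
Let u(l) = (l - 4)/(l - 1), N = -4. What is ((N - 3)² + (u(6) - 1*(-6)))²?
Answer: 76729/25 ≈ 3069.2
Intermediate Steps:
u(l) = (-4 + l)/(-1 + l)
((N - 3)² + (u(6) - 1*(-6)))² = ((-4 - 3)² + ((-4 + 6)/(-1 + 6) - 1*(-6)))² = ((-7)² + (2/5 + 6))² = (49 + ((⅕)*2 + 6))² = (49 + (⅖ + 6))² = (49 + 32/5)² = (277/5)² = 76729/25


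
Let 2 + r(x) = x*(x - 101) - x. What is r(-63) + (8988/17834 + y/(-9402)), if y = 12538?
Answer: 435627490702/41918817 ≈ 10392.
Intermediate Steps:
r(x) = -2 - x + x*(-101 + x) (r(x) = -2 + (x*(x - 101) - x) = -2 + (x*(-101 + x) - x) = -2 + (-x + x*(-101 + x)) = -2 - x + x*(-101 + x))
r(-63) + (8988/17834 + y/(-9402)) = (-2 + (-63)² - 102*(-63)) + (8988/17834 + 12538/(-9402)) = (-2 + 3969 + 6426) + (8988*(1/17834) + 12538*(-1/9402)) = 10393 + (4494/8917 - 6269/4701) = 10393 - 34774379/41918817 = 435627490702/41918817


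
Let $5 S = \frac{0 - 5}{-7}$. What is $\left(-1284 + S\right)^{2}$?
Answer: $\frac{80766169}{49} \approx 1.6483 \cdot 10^{6}$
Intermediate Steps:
$S = \frac{1}{7}$ ($S = \frac{\frac{1}{-7} \left(0 - 5\right)}{5} = \frac{\left(- \frac{1}{7}\right) \left(-5\right)}{5} = \frac{1}{5} \cdot \frac{5}{7} = \frac{1}{7} \approx 0.14286$)
$\left(-1284 + S\right)^{2} = \left(-1284 + \frac{1}{7}\right)^{2} = \left(- \frac{8987}{7}\right)^{2} = \frac{80766169}{49}$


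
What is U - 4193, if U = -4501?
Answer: -8694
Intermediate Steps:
U - 4193 = -4501 - 4193 = -8694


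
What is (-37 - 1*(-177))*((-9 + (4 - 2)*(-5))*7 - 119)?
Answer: -35280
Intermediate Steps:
(-37 - 1*(-177))*((-9 + (4 - 2)*(-5))*7 - 119) = (-37 + 177)*((-9 + 2*(-5))*7 - 119) = 140*((-9 - 10)*7 - 119) = 140*(-19*7 - 119) = 140*(-133 - 119) = 140*(-252) = -35280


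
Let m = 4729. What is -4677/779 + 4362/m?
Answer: -18719535/3683891 ≈ -5.0815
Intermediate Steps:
-4677/779 + 4362/m = -4677/779 + 4362/4729 = -18719535/3683891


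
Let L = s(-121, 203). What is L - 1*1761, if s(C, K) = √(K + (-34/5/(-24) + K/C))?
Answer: -1761 + √21954855/330 ≈ -1746.8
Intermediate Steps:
s(C, K) = √(17/60 + K + K/C) (s(C, K) = √(K + (-34*⅕*(-1/24) + K/C)) = √(K + (-34/5*(-1/24) + K/C)) = √(K + (17/60 + K/C)) = √(17/60 + K + K/C))
L = √21954855/330 (L = √(255 + 900*203 + 900*203/(-121))/30 = √(255 + 182700 + 900*203*(-1/121))/30 = √(255 + 182700 - 182700/121)/30 = √(21954855/121)/30 = (√21954855/11)/30 = √21954855/330 ≈ 14.199)
L - 1*1761 = √21954855/330 - 1*1761 = √21954855/330 - 1761 = -1761 + √21954855/330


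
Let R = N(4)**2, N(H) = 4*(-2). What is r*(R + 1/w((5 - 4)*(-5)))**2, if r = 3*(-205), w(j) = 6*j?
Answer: -150985001/60 ≈ -2.5164e+6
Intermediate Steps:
N(H) = -8
R = 64 (R = (-8)**2 = 64)
r = -615
r*(R + 1/w((5 - 4)*(-5)))**2 = -615*(64 + 1/(6*((5 - 4)*(-5))))**2 = -615*(64 + 1/(6*(1*(-5))))**2 = -615*(64 + 1/(6*(-5)))**2 = -615*(64 + 1/(-30))**2 = -615*(64 - 1/30)**2 = -615*(1919/30)**2 = -615*3682561/900 = -150985001/60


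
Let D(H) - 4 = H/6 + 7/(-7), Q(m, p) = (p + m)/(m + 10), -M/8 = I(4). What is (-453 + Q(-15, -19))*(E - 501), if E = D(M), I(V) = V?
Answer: 673762/3 ≈ 2.2459e+5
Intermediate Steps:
M = -32 (M = -8*4 = -32)
Q(m, p) = (m + p)/(10 + m)
D(H) = 3 + H/6 (D(H) = 4 + (H/6 + 7/(-7)) = 4 + (H*(⅙) + 7*(-⅐)) = 4 + (H/6 - 1) = 4 + (-1 + H/6) = 3 + H/6)
E = -7/3 (E = 3 + (⅙)*(-32) = 3 - 16/3 = -7/3 ≈ -2.3333)
(-453 + Q(-15, -19))*(E - 501) = (-453 + (-15 - 19)/(10 - 15))*(-7/3 - 501) = (-453 - 34/(-5))*(-1510/3) = (-453 - ⅕*(-34))*(-1510/3) = (-453 + 34/5)*(-1510/3) = -2231/5*(-1510/3) = 673762/3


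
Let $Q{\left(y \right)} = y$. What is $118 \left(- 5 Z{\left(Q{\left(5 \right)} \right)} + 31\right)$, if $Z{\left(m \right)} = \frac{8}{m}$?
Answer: $2714$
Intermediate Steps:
$118 \left(- 5 Z{\left(Q{\left(5 \right)} \right)} + 31\right) = 118 \left(- 5 \cdot \frac{8}{5} + 31\right) = 118 \left(- 5 \cdot 8 \cdot \frac{1}{5} + 31\right) = 118 \left(\left(-5\right) \frac{8}{5} + 31\right) = 118 \left(-8 + 31\right) = 118 \cdot 23 = 2714$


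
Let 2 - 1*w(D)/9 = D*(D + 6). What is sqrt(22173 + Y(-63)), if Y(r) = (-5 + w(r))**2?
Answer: sqrt(1043699809) ≈ 32306.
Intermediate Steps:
w(D) = 18 - 9*D*(6 + D) (w(D) = 18 - 9*D*(D + 6) = 18 - 9*D*(6 + D))
Y(r) = (13 - 54*r - 9*r**2)**2 (Y(r) = (-5 + (18 - 54*r - 9*r**2))**2 = (13 - 54*r - 9*r**2)**2)
sqrt(22173 + Y(-63)) = sqrt(22173 + (-13 + 9*(-63)**2 + 54*(-63))**2) = sqrt(22173 + (-13 + 9*3969 - 3402)**2) = sqrt(22173 + (-13 + 35721 - 3402)**2) = sqrt(22173 + 32306**2) = sqrt(22173 + 1043677636) = sqrt(1043699809)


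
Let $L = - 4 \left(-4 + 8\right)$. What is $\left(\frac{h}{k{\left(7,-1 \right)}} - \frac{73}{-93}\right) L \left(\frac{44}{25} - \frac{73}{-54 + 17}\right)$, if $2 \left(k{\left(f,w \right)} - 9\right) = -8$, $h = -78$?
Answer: $\frac{126867824}{143375} \approx 884.87$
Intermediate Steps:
$k{\left(f,w \right)} = 5$ ($k{\left(f,w \right)} = 9 + \frac{1}{2} \left(-8\right) = 9 - 4 = 5$)
$L = -16$ ($L = \left(-4\right) 4 = -16$)
$\left(\frac{h}{k{\left(7,-1 \right)}} - \frac{73}{-93}\right) L \left(\frac{44}{25} - \frac{73}{-54 + 17}\right) = \left(- \frac{78}{5} - \frac{73}{-93}\right) \left(-16\right) \left(\frac{44}{25} - \frac{73}{-54 + 17}\right) = \left(\left(-78\right) \frac{1}{5} - - \frac{73}{93}\right) \left(-16\right) \left(44 \cdot \frac{1}{25} - \frac{73}{-37}\right) = \left(- \frac{78}{5} + \frac{73}{93}\right) \left(-16\right) \left(\frac{44}{25} - - \frac{73}{37}\right) = \left(- \frac{6889}{465}\right) \left(-16\right) \left(\frac{44}{25} + \frac{73}{37}\right) = \frac{110224}{465} \cdot \frac{3453}{925} = \frac{126867824}{143375}$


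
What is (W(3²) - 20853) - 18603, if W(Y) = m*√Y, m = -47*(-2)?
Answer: -39174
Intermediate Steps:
m = 94
W(Y) = 94*√Y
(W(3²) - 20853) - 18603 = (94*√(3²) - 20853) - 18603 = (94*√9 - 20853) - 18603 = (94*3 - 20853) - 18603 = (282 - 20853) - 18603 = -20571 - 18603 = -39174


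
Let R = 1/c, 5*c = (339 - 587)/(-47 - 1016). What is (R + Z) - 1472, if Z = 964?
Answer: -120669/248 ≈ -486.57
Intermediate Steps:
c = 248/5315 (c = ((339 - 587)/(-47 - 1016))/5 = (-248/(-1063))/5 = (-248*(-1/1063))/5 = (⅕)*(248/1063) = 248/5315 ≈ 0.046660)
R = 5315/248 (R = 1/(248/5315) = 5315/248 ≈ 21.431)
(R + Z) - 1472 = (5315/248 + 964) - 1472 = 244387/248 - 1472 = -120669/248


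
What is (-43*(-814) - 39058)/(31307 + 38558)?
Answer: -4056/69865 ≈ -0.058055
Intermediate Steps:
(-43*(-814) - 39058)/(31307 + 38558) = (35002 - 39058)/69865 = -4056*1/69865 = -4056/69865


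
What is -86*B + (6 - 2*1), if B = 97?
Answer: -8338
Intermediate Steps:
-86*B + (6 - 2*1) = -86*97 + (6 - 2*1) = -8342 + (6 - 2) = -8342 + 4 = -8338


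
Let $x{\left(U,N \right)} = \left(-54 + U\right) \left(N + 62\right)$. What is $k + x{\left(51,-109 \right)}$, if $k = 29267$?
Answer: $29408$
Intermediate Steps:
$x{\left(U,N \right)} = \left(-54 + U\right) \left(62 + N\right)$
$k + x{\left(51,-109 \right)} = 29267 - -141 = 29267 + \left(-3348 + 5886 + 3162 - 5559\right) = 29267 + 141 = 29408$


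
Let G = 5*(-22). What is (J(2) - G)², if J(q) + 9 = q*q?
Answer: 11025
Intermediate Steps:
J(q) = -9 + q² (J(q) = -9 + q*q = -9 + q²)
G = -110
(J(2) - G)² = ((-9 + 2²) - 1*(-110))² = ((-9 + 4) + 110)² = (-5 + 110)² = 105² = 11025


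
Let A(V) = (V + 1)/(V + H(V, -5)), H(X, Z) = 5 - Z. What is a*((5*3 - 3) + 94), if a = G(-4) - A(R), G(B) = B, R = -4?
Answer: -371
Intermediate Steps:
A(V) = (1 + V)/(10 + V) (A(V) = (V + 1)/(V + (5 - 1*(-5))) = (1 + V)/(V + (5 + 5)) = (1 + V)/(V + 10) = (1 + V)/(10 + V))
a = -7/2 (a = -4 - (1 - 4)/(10 - 4) = -4 - (-3)/6 = -4 - 1*(-1/2) = -4 + 1/2 = -7/2 ≈ -3.5000)
a*((5*3 - 3) + 94) = -7*((5*3 - 3) + 94)/2 = -7*((15 - 3) + 94)/2 = -7*(12 + 94)/2 = -7/2*106 = -371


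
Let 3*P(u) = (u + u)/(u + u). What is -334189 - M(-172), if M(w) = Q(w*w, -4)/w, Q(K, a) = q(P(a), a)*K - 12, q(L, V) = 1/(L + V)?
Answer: -158093618/473 ≈ -3.3424e+5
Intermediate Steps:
P(u) = ⅓ (P(u) = ((u + u)/(u + u))/3 = ((2*u)/((2*u)))/3 = ((2*u)*(1/(2*u)))/3 = (⅓)*1 = ⅓)
Q(K, a) = -12 + K/(⅓ + a) (Q(K, a) = K/(⅓ + a) - 12 = -12 + K/(⅓ + a))
M(w) = (-12 - 3*w²/11)/w (M(w) = (-12 + (w*w)/(⅓ - 4))/w = (-12 + w²/(-11/3))/w = (-12 + w²*(-3/11))/w = (-12 - 3*w²/11)/w)
-334189 - M(-172) = -334189 - (-12/(-172) - 3/11*(-172)) = -334189 - (-12*(-1/172) + 516/11) = -334189 - (3/43 + 516/11) = -334189 - 1*22221/473 = -334189 - 22221/473 = -158093618/473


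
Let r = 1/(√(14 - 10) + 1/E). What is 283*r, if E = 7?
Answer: 1981/15 ≈ 132.07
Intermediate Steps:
r = 7/15 (r = 1/(√(14 - 10) + 1/7) = 1/(√4 + 1*(⅐)) = 1/(2 + ⅐) = 1/(15/7) = 7/15 ≈ 0.46667)
283*r = 283*(7/15) = 1981/15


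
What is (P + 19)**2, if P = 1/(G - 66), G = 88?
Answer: 175561/484 ≈ 362.73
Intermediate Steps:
P = 1/22 (P = 1/(88 - 66) = 1/22 ≈ 0.045455)
(P + 19)**2 = (1/22 + 19)**2 = (419/22)**2 = 175561/484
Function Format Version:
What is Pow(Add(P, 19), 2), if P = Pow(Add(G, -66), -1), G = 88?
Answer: Rational(175561, 484) ≈ 362.73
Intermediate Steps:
P = Rational(1, 22) (P = Pow(Add(88, -66), -1) = Pow(22, -1) = Rational(1, 22) ≈ 0.045455)
Pow(Add(P, 19), 2) = Pow(Add(Rational(1, 22), 19), 2) = Pow(Rational(419, 22), 2) = Rational(175561, 484)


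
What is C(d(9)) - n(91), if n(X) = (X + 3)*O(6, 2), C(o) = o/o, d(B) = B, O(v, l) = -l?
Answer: 189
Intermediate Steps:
C(o) = 1
n(X) = -6 - 2*X (n(X) = (X + 3)*(-1*2) = (3 + X)*(-2) = -6 - 2*X)
C(d(9)) - n(91) = 1 - (-6 - 2*91) = 1 - (-6 - 182) = 1 - 1*(-188) = 1 + 188 = 189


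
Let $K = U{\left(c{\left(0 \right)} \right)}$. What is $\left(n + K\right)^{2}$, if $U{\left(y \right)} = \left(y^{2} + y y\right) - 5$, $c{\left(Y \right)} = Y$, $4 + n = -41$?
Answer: $2500$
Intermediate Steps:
$n = -45$ ($n = -4 - 41 = -45$)
$U{\left(y \right)} = -5 + 2 y^{2}$ ($U{\left(y \right)} = \left(y^{2} + y^{2}\right) - 5 = 2 y^{2} - 5 = -5 + 2 y^{2}$)
$K = -5$ ($K = -5 + 2 \cdot 0^{2} = -5 + 2 \cdot 0 = -5 + 0 = -5$)
$\left(n + K\right)^{2} = \left(-45 - 5\right)^{2} = \left(-50\right)^{2} = 2500$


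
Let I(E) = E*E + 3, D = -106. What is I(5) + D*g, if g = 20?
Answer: -2092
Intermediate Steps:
I(E) = 3 + E**2 (I(E) = E**2 + 3 = 3 + E**2)
I(5) + D*g = (3 + 5**2) - 106*20 = (3 + 25) - 2120 = 28 - 2120 = -2092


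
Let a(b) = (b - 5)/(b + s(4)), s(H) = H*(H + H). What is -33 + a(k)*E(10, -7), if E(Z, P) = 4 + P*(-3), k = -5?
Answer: -1141/27 ≈ -42.259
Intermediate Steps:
E(Z, P) = 4 - 3*P
s(H) = 2*H² (s(H) = H*(2*H) = 2*H²)
a(b) = (-5 + b)/(32 + b) (a(b) = (b - 5)/(b + 2*4²) = (-5 + b)/(b + 2*16) = (-5 + b)/(b + 32) = (-5 + b)/(32 + b))
-33 + a(k)*E(10, -7) = -33 + ((-5 - 5)/(32 - 5))*(4 - 3*(-7)) = -33 + (-10/27)*(4 + 21) = -33 + ((1/27)*(-10))*25 = -33 - 10/27*25 = -33 - 250/27 = -1141/27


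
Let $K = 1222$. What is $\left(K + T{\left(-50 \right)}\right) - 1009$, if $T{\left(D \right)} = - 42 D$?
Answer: $2313$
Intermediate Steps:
$\left(K + T{\left(-50 \right)}\right) - 1009 = \left(1222 - -2100\right) - 1009 = \left(1222 + 2100\right) - 1009 = 3322 - 1009 = 2313$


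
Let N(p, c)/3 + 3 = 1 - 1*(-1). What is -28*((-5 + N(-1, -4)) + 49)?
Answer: -1148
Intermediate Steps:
N(p, c) = -3 (N(p, c) = -9 + 3*(1 - 1*(-1)) = -9 + 3*(1 + 1) = -9 + 3*2 = -9 + 6 = -3)
-28*((-5 + N(-1, -4)) + 49) = -28*((-5 - 3) + 49) = -28*(-8 + 49) = -28*41 = -1148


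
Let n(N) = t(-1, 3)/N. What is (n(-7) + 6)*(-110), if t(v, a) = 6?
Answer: -3960/7 ≈ -565.71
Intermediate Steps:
n(N) = 6/N
(n(-7) + 6)*(-110) = (6/(-7) + 6)*(-110) = (6*(-⅐) + 6)*(-110) = (-6/7 + 6)*(-110) = (36/7)*(-110) = -3960/7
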